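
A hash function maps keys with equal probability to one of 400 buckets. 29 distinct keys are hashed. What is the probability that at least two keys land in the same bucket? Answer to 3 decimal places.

0.647

It's easier to compute the probability that all 29 are distinct.
P(all distinct) = 400/400 · 399/400 · ··· · 372/400 ≈ 0.353.
So the probability of at least one match is 1 − 0.353 = 0.647.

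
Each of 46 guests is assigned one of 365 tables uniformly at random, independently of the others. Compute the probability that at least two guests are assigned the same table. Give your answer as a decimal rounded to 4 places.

It's easier to compute the probability that all 46 are distinct.
P(all distinct) = 365/365 · 364/365 · ··· · 320/365 ≈ 0.0517.
So the probability of at least one match is 1 − 0.0517 = 0.9483.

0.9483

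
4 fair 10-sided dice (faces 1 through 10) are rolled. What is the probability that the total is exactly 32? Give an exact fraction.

There are 10^4 = 10000 equally likely outcomes.
The number of ordered 4-tuples from {1,…,10} summing to 32 is 165.
P(sum = 32) = 165/10000 = 33/2000.

33/2000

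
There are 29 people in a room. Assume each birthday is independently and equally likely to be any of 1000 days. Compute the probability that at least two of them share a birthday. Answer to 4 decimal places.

It's easier to compute the probability that all 29 are distinct.
P(all distinct) = 1000/1000 · 999/1000 · ··· · 972/1000 ≈ 0.6637.
So the probability of at least one match is 1 − 0.6637 = 0.3363.

0.3363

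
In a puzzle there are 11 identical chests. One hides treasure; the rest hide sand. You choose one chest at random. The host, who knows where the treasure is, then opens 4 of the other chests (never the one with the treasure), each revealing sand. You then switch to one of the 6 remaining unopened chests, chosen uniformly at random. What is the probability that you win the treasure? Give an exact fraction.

Your original chest holds the treasure with probability 1/11, so the other 10 collectively hold it with probability 10/11.
The host can always find 4 empty chests to open, so the reveals don't change that 10/11; it is now spread over the 6 remaining unopened chests.
P(win by switching) = (10/11) · (1/6) = 5/33.

5/33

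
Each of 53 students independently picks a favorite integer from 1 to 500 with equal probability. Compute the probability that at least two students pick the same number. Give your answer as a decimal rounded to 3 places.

0.943

It's easier to compute the probability that all 53 are distinct.
P(all distinct) = 500/500 · 499/500 · ··· · 448/500 ≈ 0.057.
So the probability of at least one match is 1 − 0.057 = 0.943.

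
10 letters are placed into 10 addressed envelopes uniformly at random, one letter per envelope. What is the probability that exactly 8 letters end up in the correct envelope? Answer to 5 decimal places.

Choose which 8 of the 10 are fixed: C(10,8) = 45 ways.
The remaining 2 must have no fixed point: D(2) = 1.
P = 45·1/3628800 = 1/80640 ≈ 0.00001.

0.00001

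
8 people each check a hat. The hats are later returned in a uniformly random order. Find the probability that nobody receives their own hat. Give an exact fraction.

This is the derangement probability: permutations of 8 with no fixed point.
D(8) = 8! · (1 − 1/1! + 1/2! − ··· + (−1)^8/8!) = 14833.
P = 14833/40320 = 2119/5760.

2119/5760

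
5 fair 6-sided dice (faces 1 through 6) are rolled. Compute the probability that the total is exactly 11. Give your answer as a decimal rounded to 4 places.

0.0264

There are 6^5 = 7776 equally likely outcomes.
The number of ordered 5-tuples from {1,…,6} summing to 11 is 205.
P(sum = 11) = 205/7776 ≈ 0.0264.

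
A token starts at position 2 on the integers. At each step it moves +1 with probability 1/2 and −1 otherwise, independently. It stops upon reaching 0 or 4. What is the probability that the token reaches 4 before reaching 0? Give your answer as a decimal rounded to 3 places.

With a fair step, P(i) = ½P(i−1) + ½P(i+1) with P(0)=0, P(4)=1 has the linear solution P(i) = i/4.
P(2) = 2/4 = 1/2 ≈ 0.500.

0.500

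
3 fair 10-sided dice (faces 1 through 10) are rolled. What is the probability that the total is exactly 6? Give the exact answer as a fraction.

There are 10^3 = 1000 equally likely outcomes.
The number of ordered 3-tuples from {1,…,10} summing to 6 is 10.
P(sum = 6) = 10/1000 = 1/100.

1/100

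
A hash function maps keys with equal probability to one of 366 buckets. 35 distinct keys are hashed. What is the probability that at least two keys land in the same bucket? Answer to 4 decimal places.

It's easier to compute the probability that all 35 are distinct.
P(all distinct) = 366/366 · 365/366 · ··· · 332/366 ≈ 0.1865.
So the probability of at least one match is 1 − 0.1865 = 0.8135.

0.8135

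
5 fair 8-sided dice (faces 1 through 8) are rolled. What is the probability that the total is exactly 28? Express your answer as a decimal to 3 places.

0.045

There are 8^5 = 32768 equally likely outcomes.
The number of ordered 5-tuples from {1,…,8} summing to 28 is 1470.
P(sum = 28) = 1470/32768 = 735/16384 ≈ 0.045.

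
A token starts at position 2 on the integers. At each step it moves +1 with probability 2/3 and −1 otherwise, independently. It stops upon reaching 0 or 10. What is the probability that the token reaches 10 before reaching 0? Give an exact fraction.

Let r = q/p = (1/3)/(2/3) = 1/2. The recurrence P(i) = p·P(i+1) + q·P(i−1) with P(0)=0, P(10)=1 gives P(i) = (1 − r^i)/(1 − r^10).
P(2) = (1 − (1/2)^2) / (1 − (1/2)^10) = 256/341.

256/341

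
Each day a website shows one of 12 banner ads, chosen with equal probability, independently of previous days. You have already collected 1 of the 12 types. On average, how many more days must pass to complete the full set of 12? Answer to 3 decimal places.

Starting from 1 distinct type, each trial gives a new one with probability (12−i)/12 when i types are held, so the wait for the next new type is 12/(12−i).
E = 12/11 + 12/10 + 12/9 + 12/8 + 12/7 + 12/6 + 12/5 + 12/4 + 12/3 + 12/2 + 12/1 = 83711/2310 ≈ 36.239.

36.239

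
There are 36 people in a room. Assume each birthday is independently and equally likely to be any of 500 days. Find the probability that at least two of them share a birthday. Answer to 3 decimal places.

0.725

It's easier to compute the probability that all 36 are distinct.
P(all distinct) = 500/500 · 499/500 · ··· · 465/500 ≈ 0.275.
So the probability of at least one match is 1 − 0.275 = 0.725.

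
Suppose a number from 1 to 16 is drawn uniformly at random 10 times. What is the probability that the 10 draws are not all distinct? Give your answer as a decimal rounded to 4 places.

P(all 10 different) = 16/16 · 15/16 · ··· · 7/16 ≈ 0.0264.
P(at least two equal) = 1 − 0.0264 = 0.9736.

0.9736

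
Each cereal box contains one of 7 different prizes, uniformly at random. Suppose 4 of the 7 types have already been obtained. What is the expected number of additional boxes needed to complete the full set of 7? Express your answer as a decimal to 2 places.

Starting from 4 distinct types, each trial gives a new one with probability (7−i)/7 when i types are held, so the wait for the next new type is 7/(7−i).
E = 7/3 + 7/2 + 7/1 = 77/6 ≈ 12.83.

12.83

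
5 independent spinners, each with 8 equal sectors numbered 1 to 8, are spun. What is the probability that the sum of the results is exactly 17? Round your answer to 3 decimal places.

There are 8^5 = 32768 equally likely outcomes.
The number of ordered 5-tuples from {1,…,8} summing to 17 is 1470.
P(sum = 17) = 1470/32768 = 735/16384 ≈ 0.045.

0.045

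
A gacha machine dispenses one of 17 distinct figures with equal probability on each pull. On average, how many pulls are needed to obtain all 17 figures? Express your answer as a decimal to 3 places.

58.472

After i distinct types are collected, each trial gives a new one with probability (17−i)/17, so the expected wait for the next new type is 17/(17−i).
E = 17/17 + 17/16 + 17/15 + 17/14 + 17/13 + 17/12 + 17/11 + 17/10 + 17/9 + 17/8 + 17/7 + 17/6 + 17/5 + 17/4 + 17/3 + 17/2 + 17/1 = 42142223/720720 ≈ 58.472.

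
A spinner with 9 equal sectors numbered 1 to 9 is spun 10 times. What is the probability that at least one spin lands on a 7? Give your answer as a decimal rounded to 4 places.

P(no spin lands on a 7) = (8/9)^10 ≈ 0.3079.
P(at least one) = 1 − 0.3079 = 0.6921.

0.6921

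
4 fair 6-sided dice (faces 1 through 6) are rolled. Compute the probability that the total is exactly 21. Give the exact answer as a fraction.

There are 6^4 = 1296 equally likely outcomes.
The number of ordered 4-tuples from {1,…,6} summing to 21 is 20.
P(sum = 21) = 20/1296 = 5/324.

5/324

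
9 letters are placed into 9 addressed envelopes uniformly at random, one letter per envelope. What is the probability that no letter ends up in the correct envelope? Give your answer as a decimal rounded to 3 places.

This is the derangement probability: permutations of 9 with no fixed point.
D(9) = 9! · (1 − 1/1! + 1/2! − ··· + (−1)^9/9!) = 133496.
P = 133496/362880 = 16687/45360 ≈ 0.368.

0.368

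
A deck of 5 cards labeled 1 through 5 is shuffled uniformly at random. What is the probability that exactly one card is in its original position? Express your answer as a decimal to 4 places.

0.3750

Choose which one is fixed: C(5,1) = 5 ways.
The remaining 4 must have no fixed point: D(4) = 9.
P = 5·9/120 = 3/8 ≈ 0.3750.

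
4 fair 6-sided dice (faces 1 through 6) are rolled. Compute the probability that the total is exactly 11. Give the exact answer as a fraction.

13/162

There are 6^4 = 1296 equally likely outcomes.
The number of ordered 4-tuples from {1,…,6} summing to 11 is 104.
P(sum = 11) = 104/1296 = 13/162.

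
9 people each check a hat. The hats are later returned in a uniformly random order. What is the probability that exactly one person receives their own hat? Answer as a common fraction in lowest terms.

Choose which one is fixed: C(9,1) = 9 ways.
The remaining 8 must have no fixed point: D(8) = 14833.
P = 9·14833/362880 = 2119/5760.

2119/5760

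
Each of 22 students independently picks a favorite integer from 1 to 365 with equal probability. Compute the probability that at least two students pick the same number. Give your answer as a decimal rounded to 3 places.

0.476

It's easier to compute the probability that all 22 are distinct.
P(all distinct) = 365/365 · 364/365 · ··· · 344/365 ≈ 0.524.
So the probability of at least one match is 1 − 0.524 = 0.476.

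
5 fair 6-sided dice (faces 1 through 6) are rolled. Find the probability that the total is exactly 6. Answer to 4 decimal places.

There are 6^5 = 7776 equally likely outcomes.
The number of ordered 5-tuples from {1,…,6} summing to 6 is 5.
P(sum = 6) = 5/7776 ≈ 0.0006.

0.0006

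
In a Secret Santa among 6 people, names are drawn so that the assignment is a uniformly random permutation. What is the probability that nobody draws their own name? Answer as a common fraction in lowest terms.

53/144

This is the derangement probability: permutations of 6 with no fixed point.
D(6) = 6! · (1 − 1/1! + 1/2! − ··· + (−1)^6/6!) = 265.
P = 265/720 = 53/144.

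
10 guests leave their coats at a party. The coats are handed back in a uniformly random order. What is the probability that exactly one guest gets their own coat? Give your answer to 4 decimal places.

Choose which one is fixed: C(10,1) = 10 ways.
The remaining 9 must have no fixed point: D(9) = 133496.
P = 10·133496/3628800 = 16687/45360 ≈ 0.3679.

0.3679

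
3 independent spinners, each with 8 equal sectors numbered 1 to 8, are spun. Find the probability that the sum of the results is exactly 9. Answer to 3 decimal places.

There are 8^3 = 512 equally likely outcomes.
The number of ordered 3-tuples from {1,…,8} summing to 9 is 28.
P(sum = 9) = 28/512 = 7/128 ≈ 0.055.

0.055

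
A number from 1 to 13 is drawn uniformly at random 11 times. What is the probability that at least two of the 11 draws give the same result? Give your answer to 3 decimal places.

P(all 11 different) = 13/13 · 12/13 · ··· · 3/13 ≈ 0.002.
P(at least two equal) = 1 − 0.002 = 0.998.

0.998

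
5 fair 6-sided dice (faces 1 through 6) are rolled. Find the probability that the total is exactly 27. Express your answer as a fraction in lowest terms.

There are 6^5 = 7776 equally likely outcomes.
The number of ordered 5-tuples from {1,…,6} summing to 27 is 35.
P(sum = 27) = 35/7776.

35/7776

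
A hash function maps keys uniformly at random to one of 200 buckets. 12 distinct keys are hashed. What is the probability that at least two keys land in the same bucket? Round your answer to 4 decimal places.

0.2857

It's easier to compute the probability that all 12 are distinct.
P(all distinct) = 200/200 · 199/200 · ··· · 189/200 ≈ 0.7143.
So the probability of at least one match is 1 − 0.7143 = 0.2857.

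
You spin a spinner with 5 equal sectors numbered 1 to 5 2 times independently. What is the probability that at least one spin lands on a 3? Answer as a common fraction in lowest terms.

P(no spin lands on a 3) = (4/5)^2 = 16/25.
P(at least one) = 1 − 16/25 = 9/25.

9/25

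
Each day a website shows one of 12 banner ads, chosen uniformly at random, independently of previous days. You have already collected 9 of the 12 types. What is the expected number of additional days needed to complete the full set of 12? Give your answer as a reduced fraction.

Starting from 9 distinct types, each trial gives a new one with probability (12−i)/12 when i types are held, so the wait for the next new type is 12/(12−i).
E = 12/3 + 12/2 + 12/1 = 22.

22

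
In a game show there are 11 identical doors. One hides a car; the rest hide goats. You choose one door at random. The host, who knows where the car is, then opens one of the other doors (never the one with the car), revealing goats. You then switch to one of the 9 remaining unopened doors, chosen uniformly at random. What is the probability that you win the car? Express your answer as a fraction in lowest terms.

Your original door holds the car with probability 1/11, so the other 10 collectively hold it with probability 10/11.
The host can always find an empty door to open, so this doesn't change that 10/11; it is now spread over the 9 remaining unopened doors.
P(win by switching) = (10/11) · (1/9) = 10/99.

10/99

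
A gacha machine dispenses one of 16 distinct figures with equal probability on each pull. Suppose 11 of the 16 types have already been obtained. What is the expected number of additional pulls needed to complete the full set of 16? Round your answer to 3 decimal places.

Starting from 11 distinct types, each trial gives a new one with probability (16−i)/16 when i types are held, so the wait for the next new type is 16/(16−i).
E = 16/5 + 16/4 + 16/3 + 16/2 + 16/1 = 548/15 ≈ 36.533.

36.533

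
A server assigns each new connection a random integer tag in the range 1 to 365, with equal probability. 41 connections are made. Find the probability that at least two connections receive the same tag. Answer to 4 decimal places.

0.9032

It's easier to compute the probability that all 41 are distinct.
P(all distinct) = 365/365 · 364/365 · ··· · 325/365 ≈ 0.0968.
So the probability of at least one match is 1 − 0.0968 = 0.9032.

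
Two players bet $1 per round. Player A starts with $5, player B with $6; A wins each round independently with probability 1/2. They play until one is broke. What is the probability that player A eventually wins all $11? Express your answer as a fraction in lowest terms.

5/11

With a fair step, P(i) = ½P(i−1) + ½P(i+1) with P(0)=0, P(11)=1 has the linear solution P(i) = i/11.
P(5) = 5/11.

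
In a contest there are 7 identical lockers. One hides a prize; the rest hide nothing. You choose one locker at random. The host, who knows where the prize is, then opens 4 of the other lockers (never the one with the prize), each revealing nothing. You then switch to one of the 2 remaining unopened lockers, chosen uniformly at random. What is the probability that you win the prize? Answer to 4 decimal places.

Your original locker holds the prize with probability 1/7, so the other 6 collectively hold it with probability 6/7.
The host can always find 4 empty lockers to open, so the reveals don't change that 6/7; it is now spread over the 2 remaining unopened lockers.
P(win by switching) = (6/7) · (1/2) = 3/7 ≈ 0.4286.

0.4286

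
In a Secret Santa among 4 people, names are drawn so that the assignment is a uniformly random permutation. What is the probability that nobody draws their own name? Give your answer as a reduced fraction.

3/8

This is the derangement probability: permutations of 4 with no fixed point.
D(4) = 4! · (1 − 1/1! + 1/2! − ··· + (−1)^4/4!) = 9.
P = 9/24 = 3/8.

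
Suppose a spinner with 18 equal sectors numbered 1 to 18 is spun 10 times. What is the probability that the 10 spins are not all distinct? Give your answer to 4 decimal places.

P(all 10 different) = 18/18 · 17/18 · ··· · 9/18 ≈ 0.0445.
P(at least two equal) = 1 − 0.0445 = 0.9555.

0.9555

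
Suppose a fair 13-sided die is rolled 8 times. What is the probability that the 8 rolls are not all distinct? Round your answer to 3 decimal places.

0.936

P(all 8 different) = 13/13 · 12/13 · ··· · 6/13 ≈ 0.064.
P(at least two equal) = 1 − 0.064 = 0.936.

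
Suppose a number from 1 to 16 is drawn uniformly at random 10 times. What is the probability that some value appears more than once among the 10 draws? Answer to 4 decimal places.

0.9736

P(all 10 different) = 16/16 · 15/16 · ··· · 7/16 ≈ 0.0264.
P(at least two equal) = 1 − 0.0264 = 0.9736.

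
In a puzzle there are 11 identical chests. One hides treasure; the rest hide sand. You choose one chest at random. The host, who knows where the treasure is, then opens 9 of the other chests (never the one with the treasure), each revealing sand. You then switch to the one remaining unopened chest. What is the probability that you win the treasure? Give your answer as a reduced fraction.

10/11

Your original chest holds the treasure with probability 1/11, so the other 10 collectively hold it with probability 10/11.
The host can always find 9 empty chests to open, so the reveals don't change that 10/11; it is now spread over the 1 remaining unopened chest.
P(win by switching) = (10/11) · (1/1) = 10/11.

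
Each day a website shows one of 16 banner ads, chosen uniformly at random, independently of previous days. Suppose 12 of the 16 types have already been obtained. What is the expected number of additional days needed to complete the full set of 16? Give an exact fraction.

100/3

Starting from 12 distinct types, each trial gives a new one with probability (16−i)/16 when i types are held, so the wait for the next new type is 16/(16−i).
E = 16/4 + 16/3 + 16/2 + 16/1 = 100/3.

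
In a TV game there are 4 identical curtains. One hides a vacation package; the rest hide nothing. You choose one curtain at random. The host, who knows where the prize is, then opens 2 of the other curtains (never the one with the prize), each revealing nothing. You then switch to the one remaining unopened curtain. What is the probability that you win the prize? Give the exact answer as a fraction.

3/4

Your original curtain holds the prize with probability 1/4, so the other 3 collectively hold it with probability 3/4.
The host can always find 2 empty curtains to open, so the reveals don't change that 3/4; it is now spread over the 1 remaining unopened curtain.
P(win by switching) = (3/4) · (1/1) = 3/4.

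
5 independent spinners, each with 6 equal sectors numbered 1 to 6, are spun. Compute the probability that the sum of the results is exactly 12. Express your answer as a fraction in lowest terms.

There are 6^5 = 7776 equally likely outcomes.
The number of ordered 5-tuples from {1,…,6} summing to 12 is 305.
P(sum = 12) = 305/7776.

305/7776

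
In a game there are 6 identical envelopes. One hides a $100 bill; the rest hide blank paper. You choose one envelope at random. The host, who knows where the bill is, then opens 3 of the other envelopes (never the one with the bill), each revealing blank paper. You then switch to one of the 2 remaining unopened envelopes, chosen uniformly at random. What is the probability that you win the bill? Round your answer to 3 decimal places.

Your original envelope holds the bill with probability 1/6, so the other 5 collectively hold it with probability 5/6.
The host can always find 3 empty envelopes to open, so the reveals don't change that 5/6; it is now spread over the 2 remaining unopened envelopes.
P(win by switching) = (5/6) · (1/2) = 5/12 ≈ 0.417.

0.417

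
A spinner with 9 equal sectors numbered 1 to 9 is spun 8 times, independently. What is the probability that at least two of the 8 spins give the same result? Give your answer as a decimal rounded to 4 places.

P(all 8 different) = 9/9 · 8/9 · ··· · 2/9 ≈ 0.0084.
P(at least two equal) = 1 − 0.0084 = 0.9916.

0.9916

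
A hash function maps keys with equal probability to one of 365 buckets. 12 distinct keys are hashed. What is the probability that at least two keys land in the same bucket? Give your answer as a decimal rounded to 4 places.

0.1670

It's easier to compute the probability that all 12 are distinct.
P(all distinct) = 365/365 · 364/365 · ··· · 354/365 ≈ 0.8330.
So the probability of at least one match is 1 − 0.8330 = 0.1670.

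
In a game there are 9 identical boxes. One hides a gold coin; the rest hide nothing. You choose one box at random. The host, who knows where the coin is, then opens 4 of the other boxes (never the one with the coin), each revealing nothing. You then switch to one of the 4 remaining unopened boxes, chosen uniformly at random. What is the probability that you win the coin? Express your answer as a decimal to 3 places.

Your original box holds the coin with probability 1/9, so the other 8 collectively hold it with probability 8/9.
The host can always find 4 empty boxes to open, so the reveals don't change that 8/9; it is now spread over the 4 remaining unopened boxes.
P(win by switching) = (8/9) · (1/4) = 2/9 ≈ 0.222.

0.222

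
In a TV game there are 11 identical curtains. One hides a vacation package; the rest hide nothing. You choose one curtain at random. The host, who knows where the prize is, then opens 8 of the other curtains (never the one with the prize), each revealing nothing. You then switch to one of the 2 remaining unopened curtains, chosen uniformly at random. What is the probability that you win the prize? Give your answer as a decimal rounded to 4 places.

Your original curtain holds the prize with probability 1/11, so the other 10 collectively hold it with probability 10/11.
The host can always find 8 empty curtains to open, so the reveals don't change that 10/11; it is now spread over the 2 remaining unopened curtains.
P(win by switching) = (10/11) · (1/2) = 5/11 ≈ 0.4545.

0.4545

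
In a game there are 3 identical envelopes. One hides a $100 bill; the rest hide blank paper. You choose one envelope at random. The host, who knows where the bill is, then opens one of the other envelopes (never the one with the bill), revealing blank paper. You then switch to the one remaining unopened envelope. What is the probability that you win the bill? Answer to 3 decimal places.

0.667

Your original envelope holds the bill with probability 1/3, so the other 2 collectively hold it with probability 2/3.
The host can always find an empty envelope to open, so this doesn't change that 2/3; it is now spread over the 1 remaining unopened envelope.
P(win by switching) = (2/3) · (1/1) = 2/3 ≈ 0.667.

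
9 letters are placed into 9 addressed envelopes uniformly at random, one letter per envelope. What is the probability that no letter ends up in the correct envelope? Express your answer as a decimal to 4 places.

0.3679

This is the derangement probability: permutations of 9 with no fixed point.
D(9) = 9! · (1 − 1/1! + 1/2! − ··· + (−1)^9/9!) = 133496.
P = 133496/362880 = 16687/45360 ≈ 0.3679.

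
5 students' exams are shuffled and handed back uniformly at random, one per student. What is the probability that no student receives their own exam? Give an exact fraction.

11/30

This is the derangement probability: permutations of 5 with no fixed point.
D(5) = 5! · (1 − 1/1! + 1/2! − ··· + (−1)^5/5!) = 44.
P = 44/120 = 11/30.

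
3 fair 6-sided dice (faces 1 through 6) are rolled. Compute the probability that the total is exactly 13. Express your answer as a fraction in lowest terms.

There are 6^3 = 216 equally likely outcomes.
The number of ordered 3-tuples from {1,…,6} summing to 13 is 21.
P(sum = 13) = 21/216 = 7/72.

7/72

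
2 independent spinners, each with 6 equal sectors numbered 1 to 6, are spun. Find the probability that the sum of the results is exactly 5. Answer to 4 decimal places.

0.1111

There are 6^2 = 36 equally likely outcomes.
The number of ordered 2-tuples from {1,…,6} summing to 5 is 4.
P(sum = 5) = 4/36 = 1/9 ≈ 0.1111.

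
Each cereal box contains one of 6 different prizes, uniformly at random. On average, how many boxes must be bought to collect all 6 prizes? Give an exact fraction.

147/10

After i distinct types are collected, each trial gives a new one with probability (6−i)/6, so the expected wait for the next new type is 6/(6−i).
E = 6/6 + 6/5 + 6/4 + 6/3 + 6/2 + 6/1 = 147/10.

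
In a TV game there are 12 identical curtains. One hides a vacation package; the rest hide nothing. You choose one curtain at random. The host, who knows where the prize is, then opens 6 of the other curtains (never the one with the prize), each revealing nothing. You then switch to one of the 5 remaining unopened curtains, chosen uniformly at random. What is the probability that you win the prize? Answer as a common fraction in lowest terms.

Your original curtain holds the prize with probability 1/12, so the other 11 collectively hold it with probability 11/12.
The host can always find 6 empty curtains to open, so the reveals don't change that 11/12; it is now spread over the 5 remaining unopened curtains.
P(win by switching) = (11/12) · (1/5) = 11/60.

11/60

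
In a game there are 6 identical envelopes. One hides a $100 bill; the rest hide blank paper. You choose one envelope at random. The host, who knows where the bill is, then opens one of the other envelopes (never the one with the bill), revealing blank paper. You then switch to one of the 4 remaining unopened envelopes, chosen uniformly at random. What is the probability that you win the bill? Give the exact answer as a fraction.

5/24

Your original envelope holds the bill with probability 1/6, so the other 5 collectively hold it with probability 5/6.
The host can always find an empty envelope to open, so this doesn't change that 5/6; it is now spread over the 4 remaining unopened envelopes.
P(win by switching) = (5/6) · (1/4) = 5/24.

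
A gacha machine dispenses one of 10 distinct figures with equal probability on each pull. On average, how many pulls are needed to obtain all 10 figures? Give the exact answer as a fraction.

7381/252

After i distinct types are collected, each trial gives a new one with probability (10−i)/10, so the expected wait for the next new type is 10/(10−i).
E = 10/10 + 10/9 + 10/8 + 10/7 + 10/6 + 10/5 + 10/4 + 10/3 + 10/2 + 10/1 = 7381/252.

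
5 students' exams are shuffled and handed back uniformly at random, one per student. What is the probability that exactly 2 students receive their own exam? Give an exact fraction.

Choose which 2 of the 5 are fixed: C(5,2) = 10 ways.
The remaining 3 must have no fixed point: D(3) = 2.
P = 10·2/120 = 1/6.

1/6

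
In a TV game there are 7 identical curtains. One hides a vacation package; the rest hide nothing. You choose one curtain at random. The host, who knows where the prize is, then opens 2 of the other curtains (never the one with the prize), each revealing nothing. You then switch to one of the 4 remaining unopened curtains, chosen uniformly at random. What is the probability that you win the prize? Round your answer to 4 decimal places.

0.2143

Your original curtain holds the prize with probability 1/7, so the other 6 collectively hold it with probability 6/7.
The host can always find 2 empty curtains to open, so the reveals don't change that 6/7; it is now spread over the 4 remaining unopened curtains.
P(win by switching) = (6/7) · (1/4) = 3/14 ≈ 0.2143.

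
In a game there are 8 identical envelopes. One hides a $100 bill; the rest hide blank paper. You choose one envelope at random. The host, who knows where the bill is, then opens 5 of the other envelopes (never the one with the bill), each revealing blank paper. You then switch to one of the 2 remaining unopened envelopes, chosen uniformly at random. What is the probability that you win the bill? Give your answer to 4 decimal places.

0.4375

Your original envelope holds the bill with probability 1/8, so the other 7 collectively hold it with probability 7/8.
The host can always find 5 empty envelopes to open, so the reveals don't change that 7/8; it is now spread over the 2 remaining unopened envelopes.
P(win by switching) = (7/8) · (1/2) = 7/16 ≈ 0.4375.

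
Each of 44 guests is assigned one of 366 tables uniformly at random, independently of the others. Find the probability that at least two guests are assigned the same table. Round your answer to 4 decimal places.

It's easier to compute the probability that all 44 are distinct.
P(all distinct) = 366/366 · 365/366 · ··· · 323/366 ≈ 0.0676.
So the probability of at least one match is 1 − 0.0676 = 0.9324.

0.9324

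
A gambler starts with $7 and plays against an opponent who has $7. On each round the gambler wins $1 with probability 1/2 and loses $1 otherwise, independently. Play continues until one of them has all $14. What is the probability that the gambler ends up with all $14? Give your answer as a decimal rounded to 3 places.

0.500

With a fair step, P(i) = ½P(i−1) + ½P(i+1) with P(0)=0, P(14)=1 has the linear solution P(i) = i/14.
P(7) = 7/14 = 1/2 ≈ 0.500.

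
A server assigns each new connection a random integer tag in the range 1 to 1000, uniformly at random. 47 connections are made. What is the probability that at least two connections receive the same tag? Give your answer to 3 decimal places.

It's easier to compute the probability that all 47 are distinct.
P(all distinct) = 1000/1000 · 999/1000 · ··· · 954/1000 ≈ 0.333.
So the probability of at least one match is 1 − 0.333 = 0.667.

0.667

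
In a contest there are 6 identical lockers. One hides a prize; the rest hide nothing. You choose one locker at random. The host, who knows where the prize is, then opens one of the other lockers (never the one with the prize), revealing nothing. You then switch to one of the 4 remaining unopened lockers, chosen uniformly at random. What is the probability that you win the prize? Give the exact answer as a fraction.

Your original locker holds the prize with probability 1/6, so the other 5 collectively hold it with probability 5/6.
The host can always find an empty locker to open, so this doesn't change that 5/6; it is now spread over the 4 remaining unopened lockers.
P(win by switching) = (5/6) · (1/4) = 5/24.

5/24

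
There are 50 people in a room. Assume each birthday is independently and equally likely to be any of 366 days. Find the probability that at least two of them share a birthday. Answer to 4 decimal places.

0.9701

It's easier to compute the probability that all 50 are distinct.
P(all distinct) = 366/366 · 365/366 · ··· · 317/366 ≈ 0.0299.
So the probability of at least one match is 1 − 0.0299 = 0.9701.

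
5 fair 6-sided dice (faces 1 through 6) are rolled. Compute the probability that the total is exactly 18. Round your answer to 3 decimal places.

There are 6^5 = 7776 equally likely outcomes.
The number of ordered 5-tuples from {1,…,6} summing to 18 is 780.
P(sum = 18) = 780/7776 = 65/648 ≈ 0.100.

0.100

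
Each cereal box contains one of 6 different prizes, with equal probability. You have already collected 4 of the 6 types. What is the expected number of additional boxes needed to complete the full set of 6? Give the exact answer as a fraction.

9

Starting from 4 distinct types, each trial gives a new one with probability (6−i)/6 when i types are held, so the wait for the next new type is 6/(6−i).
E = 6/2 + 6/1 = 9.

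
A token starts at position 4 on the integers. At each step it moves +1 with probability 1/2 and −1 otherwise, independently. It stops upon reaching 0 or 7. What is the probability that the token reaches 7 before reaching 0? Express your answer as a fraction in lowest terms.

4/7

With a fair step, P(i) = ½P(i−1) + ½P(i+1) with P(0)=0, P(7)=1 has the linear solution P(i) = i/7.
P(4) = 4/7.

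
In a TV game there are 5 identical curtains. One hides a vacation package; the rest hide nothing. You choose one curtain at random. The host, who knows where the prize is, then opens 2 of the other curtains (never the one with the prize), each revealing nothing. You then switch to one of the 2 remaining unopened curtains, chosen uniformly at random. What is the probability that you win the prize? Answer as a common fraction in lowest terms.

Your original curtain holds the prize with probability 1/5, so the other 4 collectively hold it with probability 4/5.
The host can always find 2 empty curtains to open, so the reveals don't change that 4/5; it is now spread over the 2 remaining unopened curtains.
P(win by switching) = (4/5) · (1/2) = 2/5.

2/5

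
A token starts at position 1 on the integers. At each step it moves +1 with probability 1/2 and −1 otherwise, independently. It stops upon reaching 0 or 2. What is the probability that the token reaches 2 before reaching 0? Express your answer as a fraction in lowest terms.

With a fair step, P(i) = ½P(i−1) + ½P(i+1) with P(0)=0, P(2)=1 has the linear solution P(i) = i/2.
P(1) = 1/2.

1/2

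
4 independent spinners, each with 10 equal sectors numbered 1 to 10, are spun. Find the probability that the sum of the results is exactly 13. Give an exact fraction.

11/500

There are 10^4 = 10000 equally likely outcomes.
The number of ordered 4-tuples from {1,…,10} summing to 13 is 220.
P(sum = 13) = 220/10000 = 11/500.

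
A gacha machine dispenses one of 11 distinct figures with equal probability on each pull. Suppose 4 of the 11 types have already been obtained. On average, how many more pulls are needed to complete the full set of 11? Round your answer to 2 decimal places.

Starting from 4 distinct types, each trial gives a new one with probability (11−i)/11 when i types are held, so the wait for the next new type is 11/(11−i).
E = 11/7 + 11/6 + 11/5 + 11/4 + 11/3 + 11/2 + 11/1 = 3993/140 ≈ 28.52.

28.52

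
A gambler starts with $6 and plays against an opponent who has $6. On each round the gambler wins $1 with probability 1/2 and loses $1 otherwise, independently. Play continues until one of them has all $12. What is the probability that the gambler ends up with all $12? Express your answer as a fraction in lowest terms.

1/2

With a fair step, P(i) = ½P(i−1) + ½P(i+1) with P(0)=0, P(12)=1 has the linear solution P(i) = i/12.
P(6) = 6/12 = 1/2.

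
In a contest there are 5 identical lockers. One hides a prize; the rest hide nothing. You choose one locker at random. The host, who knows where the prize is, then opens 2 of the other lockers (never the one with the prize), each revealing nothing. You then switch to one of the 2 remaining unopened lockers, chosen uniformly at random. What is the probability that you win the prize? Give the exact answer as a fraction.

2/5

Your original locker holds the prize with probability 1/5, so the other 4 collectively hold it with probability 4/5.
The host can always find 2 empty lockers to open, so the reveals don't change that 4/5; it is now spread over the 2 remaining unopened lockers.
P(win by switching) = (4/5) · (1/2) = 2/5.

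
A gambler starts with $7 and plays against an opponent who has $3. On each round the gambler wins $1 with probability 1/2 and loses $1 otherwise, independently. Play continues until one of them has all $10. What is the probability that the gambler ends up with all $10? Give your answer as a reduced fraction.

7/10

With a fair step, P(i) = ½P(i−1) + ½P(i+1) with P(0)=0, P(10)=1 has the linear solution P(i) = i/10.
P(7) = 7/10.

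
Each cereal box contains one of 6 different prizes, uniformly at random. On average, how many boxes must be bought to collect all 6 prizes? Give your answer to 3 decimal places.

After i distinct types are collected, each trial gives a new one with probability (6−i)/6, so the expected wait for the next new type is 6/(6−i).
E = 6/6 + 6/5 + 6/4 + 6/3 + 6/2 + 6/1 = 147/10 ≈ 14.700.

14.700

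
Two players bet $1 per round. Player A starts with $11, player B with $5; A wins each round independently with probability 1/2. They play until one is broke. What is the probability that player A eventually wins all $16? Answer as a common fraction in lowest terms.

11/16

With a fair step, P(i) = ½P(i−1) + ½P(i+1) with P(0)=0, P(16)=1 has the linear solution P(i) = i/16.
P(11) = 11/16.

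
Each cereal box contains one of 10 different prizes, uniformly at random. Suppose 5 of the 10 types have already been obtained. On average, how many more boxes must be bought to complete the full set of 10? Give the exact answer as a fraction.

Starting from 5 distinct types, each trial gives a new one with probability (10−i)/10 when i types are held, so the wait for the next new type is 10/(10−i).
E = 10/5 + 10/4 + 10/3 + 10/2 + 10/1 = 137/6.

137/6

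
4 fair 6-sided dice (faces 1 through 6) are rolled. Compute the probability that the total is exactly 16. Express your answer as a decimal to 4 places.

There are 6^4 = 1296 equally likely outcomes.
The number of ordered 4-tuples from {1,…,6} summing to 16 is 125.
P(sum = 16) = 125/1296 ≈ 0.0965.

0.0965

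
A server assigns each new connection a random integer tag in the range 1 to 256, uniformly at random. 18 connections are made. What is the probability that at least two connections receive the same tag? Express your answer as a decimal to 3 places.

0.458

It's easier to compute the probability that all 18 are distinct.
P(all distinct) = 256/256 · 255/256 · ··· · 239/256 ≈ 0.542.
So the probability of at least one match is 1 − 0.542 = 0.458.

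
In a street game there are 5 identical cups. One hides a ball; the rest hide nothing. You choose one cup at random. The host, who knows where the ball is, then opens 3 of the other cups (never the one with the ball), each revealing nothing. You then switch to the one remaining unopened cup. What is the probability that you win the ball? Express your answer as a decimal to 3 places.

Your original cup holds the ball with probability 1/5, so the other 4 collectively hold it with probability 4/5.
The host can always find 3 empty cups to open, so the reveals don't change that 4/5; it is now spread over the 1 remaining unopened cup.
P(win by switching) = (4/5) · (1/1) = 4/5 ≈ 0.800.

0.800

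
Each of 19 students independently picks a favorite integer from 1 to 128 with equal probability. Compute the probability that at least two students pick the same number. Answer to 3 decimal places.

0.755

It's easier to compute the probability that all 19 are distinct.
P(all distinct) = 128/128 · 127/128 · ··· · 110/128 ≈ 0.245.
So the probability of at least one match is 1 − 0.245 = 0.755.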